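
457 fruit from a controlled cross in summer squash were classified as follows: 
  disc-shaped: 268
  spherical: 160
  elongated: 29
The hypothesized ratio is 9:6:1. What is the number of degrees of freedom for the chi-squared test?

A goodness-of-fit test with 3 phenotype classes has df = 3 − 1 = 2.

2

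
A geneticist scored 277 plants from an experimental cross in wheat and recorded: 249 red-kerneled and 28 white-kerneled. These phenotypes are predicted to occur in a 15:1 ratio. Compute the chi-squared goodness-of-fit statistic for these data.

Expected counts for N = 277 under a 15:1 ratio (total parts = 16):
  red-kerneled: 277 × 15/16 = 259.6875
  white-kerneled: 277 × 1/16 = 17.3125
χ² = Σ (O − E)² / E
  red-kerneled: (249 − 259.6875)² / 259.6875 = 0.4398
  white-kerneled: (28 − 17.3125)² / 17.3125 = 6.5977
χ² = 0.4398 + 6.5977 = 7.0375 ≈ 7.038

7.038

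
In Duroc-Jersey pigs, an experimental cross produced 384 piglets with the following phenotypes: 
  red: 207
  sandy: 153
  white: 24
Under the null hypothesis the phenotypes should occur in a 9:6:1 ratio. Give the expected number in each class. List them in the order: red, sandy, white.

Total ratio parts = 16. Expected numbers out of 384:
  red: 384 × 9/16 = 216
  sandy: 384 × 6/16 = 144
  white: 384 × 1/16 = 24

216, 144, 24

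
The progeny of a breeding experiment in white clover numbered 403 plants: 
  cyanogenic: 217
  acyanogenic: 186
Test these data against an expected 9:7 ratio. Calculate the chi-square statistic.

Under the 9:7 hypothesis (Σ ratio = 16, N = 403):
  cyanogenic: 403 × 9/16 = 226.6875
  acyanogenic: 403 × 7/16 = 176.3125
χ² = Σ (O − E)² / E
  cyanogenic: (217 − 226.6875)² / 226.6875 = 0.4140
  acyanogenic: (186 − 176.3125)² / 176.3125 = 0.5323
χ² = 0.4140 + 0.5323 = 0.9463 ≈ 0.946

0.946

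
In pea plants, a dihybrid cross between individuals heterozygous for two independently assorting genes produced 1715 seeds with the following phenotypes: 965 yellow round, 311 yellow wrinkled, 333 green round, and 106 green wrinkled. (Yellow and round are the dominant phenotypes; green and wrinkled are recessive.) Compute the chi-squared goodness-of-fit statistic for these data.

A dihybrid F₂ with independent assortment and complete dominance at both loci gives a 9:3:3:1 phenotypic ratio.
Expected counts for N = 1715 under a 9:3:3:1 ratio (total parts = 16):
  yellow round: 1715 × 9/16 = 964.6875
  yellow wrinkled: 1715 × 3/16 = 321.5625
  green round: 1715 × 3/16 = 321.5625
  green wrinkled: 1715 × 1/16 = 107.1875
χ² = Σ (O − E)² / E
  yellow round: (965 − 964.6875)² / 964.6875 = 0.0001
  yellow wrinkled: (311 − 321.5625)² / 321.5625 = 0.3470
  green round: (333 − 321.5625)² / 321.5625 = 0.4068
  green wrinkled: (106 − 107.1875)² / 107.1875 = 0.0132
χ² = 0.0001 + 0.3470 + 0.4068 + 0.0132 = 0.7671 ≈ 0.767

0.767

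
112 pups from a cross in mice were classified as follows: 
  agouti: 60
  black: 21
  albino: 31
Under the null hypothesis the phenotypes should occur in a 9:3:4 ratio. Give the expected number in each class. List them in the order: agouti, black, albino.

63, 21, 28

The 9:3:4 ratio has 16 parts, so with N = 112 the expected counts are:
  agouti: 112 × 9/16 = 63
  black: 112 × 3/16 = 21
  albino: 112 × 4/16 = 28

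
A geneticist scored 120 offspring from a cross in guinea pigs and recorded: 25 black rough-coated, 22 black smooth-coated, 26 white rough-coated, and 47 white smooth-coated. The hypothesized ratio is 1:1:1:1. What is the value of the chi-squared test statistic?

13.133

The 1:1:1:1 ratio has 4 parts, so with N = 120 the expected counts are:
  black rough-coated: 120 × 1/4 = 30
  black smooth-coated: 120 × 1/4 = 30
  white rough-coated: 120 × 1/4 = 30
  white smooth-coated: 120 × 1/4 = 30
χ² = Σ (O − E)² / E
  black rough-coated: (25 − 30)² / 30 = 0.8333
  black smooth-coated: (22 − 30)² / 30 = 2.1333
  white rough-coated: (26 − 30)² / 30 = 0.5333
  white smooth-coated: (47 − 30)² / 30 = 9.6333
χ² = 0.8333 + 2.1333 + 0.5333 + 9.6333 = 13.1332 ≈ 13.133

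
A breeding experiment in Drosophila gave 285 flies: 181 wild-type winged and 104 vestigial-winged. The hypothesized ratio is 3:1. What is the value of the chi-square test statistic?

Expected counts for N = 285 under a 3:1 ratio (total parts = 4):
  wild-type winged: 285 × 3/4 = 213.75
  vestigial-winged: 285 × 1/4 = 71.25
χ² = Σ (O − E)² / E
  wild-type winged: (181 − 213.75)² / 213.75 = 5.0178
  vestigial-winged: (104 − 71.25)² / 71.25 = 15.0535
χ² = 5.0178 + 15.0535 = 20.0713 ≈ 20.071

20.071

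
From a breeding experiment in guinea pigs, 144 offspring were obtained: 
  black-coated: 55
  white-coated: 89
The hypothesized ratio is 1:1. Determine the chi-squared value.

8.028

Under the 1:1 hypothesis (Σ ratio = 2, N = 144):
  black-coated: 144 × 1/2 = 72
  white-coated: 144 × 1/2 = 72
χ² = Σ (O − E)² / E
  black-coated: (55 − 72)² / 72 = 4.0139
  white-coated: (89 − 72)² / 72 = 4.0139
χ² = 4.0139 + 4.0139 = 8.0278 ≈ 8.028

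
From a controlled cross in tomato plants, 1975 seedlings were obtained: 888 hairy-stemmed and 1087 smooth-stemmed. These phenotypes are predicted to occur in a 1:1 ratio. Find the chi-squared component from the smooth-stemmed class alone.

Total ratio parts = 2. Expected numbers out of 1975:
  hairy-stemmed: 1975 × 1/2 = 987.5
  smooth-stemmed: 1975 × 1/2 = 987.5
Contribution of smooth-stemmed: (1087 − 987.5)² / 987.5 = 10.0256

10.026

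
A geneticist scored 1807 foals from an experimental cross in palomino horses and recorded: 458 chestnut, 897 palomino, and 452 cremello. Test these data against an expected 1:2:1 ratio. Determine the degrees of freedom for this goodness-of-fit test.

2

A goodness-of-fit test with 3 phenotype classes has df = 3 − 1 = 2.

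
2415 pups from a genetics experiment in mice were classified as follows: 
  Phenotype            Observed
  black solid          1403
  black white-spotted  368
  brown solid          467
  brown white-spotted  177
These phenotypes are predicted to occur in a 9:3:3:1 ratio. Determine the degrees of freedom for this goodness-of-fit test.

3

A goodness-of-fit test with 4 phenotype classes has df = 4 − 1 = 3.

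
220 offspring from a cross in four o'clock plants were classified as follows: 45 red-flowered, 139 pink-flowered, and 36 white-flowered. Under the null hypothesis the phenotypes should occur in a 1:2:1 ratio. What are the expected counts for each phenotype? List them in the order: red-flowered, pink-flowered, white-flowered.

55, 110, 55

Total ratio parts = 4. Expected numbers out of 220:
  red-flowered: 220 × 1/4 = 55
  pink-flowered: 220 × 2/4 = 110
  white-flowered: 220 × 1/4 = 55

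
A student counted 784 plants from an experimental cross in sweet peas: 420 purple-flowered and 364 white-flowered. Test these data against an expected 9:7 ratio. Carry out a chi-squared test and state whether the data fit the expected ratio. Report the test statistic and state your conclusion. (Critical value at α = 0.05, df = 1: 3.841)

2.286; consistent

Under the 9:7 hypothesis (Σ ratio = 16, N = 784):
  purple-flowered: 784 × 9/16 = 441
  white-flowered: 784 × 7/16 = 343
χ² = Σ (O − E)² / E
  purple-flowered: (420 − 441)² / 441 = 1.0000
  white-flowered: (364 − 343)² / 343 = 1.2857
χ² = 1.0000 + 1.2857 = 2.2857 ≈ 2.286
Degrees of freedom = 2 − 1 = 1; critical value at α = 0.05 is 3.841.
Since 2.286 < 3.841, we fail to reject the null hypothesis — the data are consistent with the 9:7 ratio.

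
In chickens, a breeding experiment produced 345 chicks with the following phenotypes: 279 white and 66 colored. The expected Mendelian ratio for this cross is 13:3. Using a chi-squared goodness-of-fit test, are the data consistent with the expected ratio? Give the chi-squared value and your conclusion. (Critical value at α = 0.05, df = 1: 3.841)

Total ratio parts = 16. Expected numbers out of 345:
  white: 345 × 13/16 = 280.3125
  colored: 345 × 3/16 = 64.6875
χ² = Σ (O − E)² / E
  white: (279 − 280.3125)² / 280.3125 = 0.0061
  colored: (66 − 64.6875)² / 64.6875 = 0.0266
χ² = 0.0061 + 0.0266 = 0.0327 ≈ 0.033
Degrees of freedom = 2 − 1 = 1; critical value at α = 0.05 is 3.841.
Since 0.033 < 3.841, we fail to reject the null hypothesis — the data are consistent with the 13:3 ratio.

0.033; consistent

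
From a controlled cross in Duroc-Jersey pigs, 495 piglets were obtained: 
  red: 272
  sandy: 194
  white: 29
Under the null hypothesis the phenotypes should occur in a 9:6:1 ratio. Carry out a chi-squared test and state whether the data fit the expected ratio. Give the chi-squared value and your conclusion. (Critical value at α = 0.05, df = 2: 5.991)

Under the 9:6:1 hypothesis (Σ ratio = 16, N = 495):
  red: 495 × 9/16 = 278.4375
  sandy: 495 × 6/16 = 185.625
  white: 495 × 1/16 = 30.9375
χ² = Σ (O − E)² / E
  red: (272 − 278.4375)² / 278.4375 = 0.1488
  sandy: (194 − 185.625)² / 185.625 = 0.3779
  white: (29 − 30.9375)² / 30.9375 = 0.1213
χ² = 0.1488 + 0.3779 + 0.1213 = 0.648
Degrees of freedom = 3 − 1 = 2; critical value at α = 0.05 is 5.991.
Since 0.648 < 5.991, we fail to reject the null hypothesis — the data are consistent with the 9:6:1 ratio.

0.648; consistent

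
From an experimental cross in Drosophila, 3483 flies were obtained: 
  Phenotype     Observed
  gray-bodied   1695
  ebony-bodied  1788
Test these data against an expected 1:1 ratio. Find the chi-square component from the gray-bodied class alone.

The 1:1 ratio has 2 parts, so with N = 3483 the expected counts are:
  gray-bodied: 3483 × 1/2 = 1741.5
  ebony-bodied: 3483 × 1/2 = 1741.5
Contribution of gray-bodied: (1695 − 1741.5)² / 1741.5 = 1.2416

1.242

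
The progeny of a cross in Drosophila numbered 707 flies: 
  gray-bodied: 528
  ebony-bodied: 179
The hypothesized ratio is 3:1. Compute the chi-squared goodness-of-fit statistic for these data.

0.038

Total ratio parts = 4. Expected numbers out of 707:
  gray-bodied: 707 × 3/4 = 530.25
  ebony-bodied: 707 × 1/4 = 176.75
χ² = Σ (O − E)² / E
  gray-bodied: (528 − 530.25)² / 530.25 = 0.0095
  ebony-bodied: (179 − 176.75)² / 176.75 = 0.0286
χ² = 0.0095 + 0.0286 = 0.0381 ≈ 0.038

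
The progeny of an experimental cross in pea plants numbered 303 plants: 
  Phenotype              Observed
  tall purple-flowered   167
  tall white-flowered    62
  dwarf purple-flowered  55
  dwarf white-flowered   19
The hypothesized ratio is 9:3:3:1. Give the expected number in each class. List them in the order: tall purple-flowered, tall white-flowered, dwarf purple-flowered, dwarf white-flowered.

Under the 9:3:3:1 hypothesis (Σ ratio = 16, N = 303):
  tall purple-flowered: 303 × 9/16 = 170.4375
  tall white-flowered: 303 × 3/16 = 56.8125
  dwarf purple-flowered: 303 × 3/16 = 56.8125
  dwarf white-flowered: 303 × 1/16 = 18.9375

170.4375, 56.8125, 56.8125, 18.9375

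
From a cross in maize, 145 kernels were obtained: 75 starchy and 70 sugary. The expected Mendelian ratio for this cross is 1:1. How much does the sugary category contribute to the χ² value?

Total ratio parts = 2. Expected numbers out of 145:
  starchy: 145 × 1/2 = 72.5
  sugary: 145 × 1/2 = 72.5
Contribution of sugary: (70 − 72.5)² / 72.5 = 0.0862

0.086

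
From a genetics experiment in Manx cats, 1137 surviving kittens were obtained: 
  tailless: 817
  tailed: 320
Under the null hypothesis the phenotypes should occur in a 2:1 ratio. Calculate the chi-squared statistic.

13.777

Total ratio parts = 3. Expected numbers out of 1137:
  tailless: 1137 × 2/3 = 758
  tailed: 1137 × 1/3 = 379
χ² = Σ (O − E)² / E
  tailless: (817 − 758)² / 758 = 4.5923
  tailed: (320 − 379)² / 379 = 9.1847
χ² = 4.5923 + 9.1847 = 13.777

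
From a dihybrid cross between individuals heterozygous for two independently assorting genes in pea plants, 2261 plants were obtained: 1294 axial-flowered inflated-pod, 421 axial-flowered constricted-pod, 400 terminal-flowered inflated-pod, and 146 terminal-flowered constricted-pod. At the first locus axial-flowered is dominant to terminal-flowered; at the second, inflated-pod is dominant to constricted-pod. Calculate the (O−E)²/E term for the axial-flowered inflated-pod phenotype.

0.387

A dihybrid F₂ with independent assortment and complete dominance at both loci gives a 9:3:3:1 phenotypic ratio.
Total ratio parts = 16. Expected numbers out of 2261:
  axial-flowered inflated-pod: 2261 × 9/16 = 1271.8125
  axial-flowered constricted-pod: 2261 × 3/16 = 423.9375
  terminal-flowered inflated-pod: 2261 × 3/16 = 423.9375
  terminal-flowered constricted-pod: 2261 × 1/16 = 141.3125
Contribution of axial-flowered inflated-pod: (1294 − 1271.8125)² / 1271.8125 = 0.3871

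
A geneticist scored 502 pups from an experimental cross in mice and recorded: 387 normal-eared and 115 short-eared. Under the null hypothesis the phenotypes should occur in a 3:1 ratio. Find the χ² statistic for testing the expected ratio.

Total ratio parts = 4. Expected numbers out of 502:
  normal-eared: 502 × 3/4 = 376.5
  short-eared: 502 × 1/4 = 125.5
χ² = Σ (O − E)² / E
  normal-eared: (387 − 376.5)² / 376.5 = 0.2928
  short-eared: (115 − 125.5)² / 125.5 = 0.8785
χ² = 0.2928 + 0.8785 = 1.1713 ≈ 1.171

1.171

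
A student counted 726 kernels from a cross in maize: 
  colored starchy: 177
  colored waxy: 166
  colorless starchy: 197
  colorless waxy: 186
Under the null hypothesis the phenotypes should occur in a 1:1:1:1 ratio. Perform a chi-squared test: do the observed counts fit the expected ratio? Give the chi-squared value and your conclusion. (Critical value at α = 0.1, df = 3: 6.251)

Total ratio parts = 4. Expected numbers out of 726:
  colored starchy: 726 × 1/4 = 181.5
  colored waxy: 726 × 1/4 = 181.5
  colorless starchy: 726 × 1/4 = 181.5
  colorless waxy: 726 × 1/4 = 181.5
χ² = Σ (O − E)² / E
  colored starchy: (177 − 181.5)² / 181.5 = 0.1116
  colored waxy: (166 − 181.5)² / 181.5 = 1.3237
  colorless starchy: (197 − 181.5)² / 181.5 = 1.3237
  colorless waxy: (186 − 181.5)² / 181.5 = 0.1116
χ² = 0.1116 + 1.3237 + 1.3237 + 0.1116 = 2.8706 ≈ 2.871
Degrees of freedom = 4 − 1 = 3; critical value at α = 0.1 is 6.251.
Since 2.871 < 6.251, we fail to reject the null hypothesis — the data are consistent with the 1:1:1:1 ratio.

2.871; consistent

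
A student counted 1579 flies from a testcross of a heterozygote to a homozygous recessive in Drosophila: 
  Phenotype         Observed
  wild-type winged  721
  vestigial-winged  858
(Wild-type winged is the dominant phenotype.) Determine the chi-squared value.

A testcross of a heterozygote (Aa × aa) gives a 1:1 phenotypic ratio.
Total ratio parts = 2. Expected numbers out of 1579:
  wild-type winged: 1579 × 1/2 = 789.5
  vestigial-winged: 1579 × 1/2 = 789.5
χ² = Σ (O − E)² / E
  wild-type winged: (721 − 789.5)² / 789.5 = 5.9433
  vestigial-winged: (858 − 789.5)² / 789.5 = 5.9433
χ² = 5.9433 + 5.9433 = 11.8866 ≈ 11.887

11.887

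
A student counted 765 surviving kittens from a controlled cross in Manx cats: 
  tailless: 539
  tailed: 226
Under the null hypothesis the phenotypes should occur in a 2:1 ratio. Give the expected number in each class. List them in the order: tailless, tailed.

510, 255

Expected counts for N = 765 under a 2:1 ratio (total parts = 3):
  tailless: 765 × 2/3 = 510
  tailed: 765 × 1/3 = 255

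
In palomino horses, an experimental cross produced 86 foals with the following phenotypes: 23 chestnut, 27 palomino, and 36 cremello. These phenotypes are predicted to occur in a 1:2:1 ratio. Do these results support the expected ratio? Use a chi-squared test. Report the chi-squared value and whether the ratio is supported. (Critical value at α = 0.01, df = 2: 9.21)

15.837; not consistent

Under the 1:2:1 hypothesis (Σ ratio = 4, N = 86):
  chestnut: 86 × 1/4 = 21.5
  palomino: 86 × 2/4 = 43
  cremello: 86 × 1/4 = 21.5
χ² = Σ (O − E)² / E
  chestnut: (23 − 21.5)² / 21.5 = 0.1047
  palomino: (27 − 43)² / 43 = 5.9535
  cremello: (36 − 21.5)² / 21.5 = 9.7791
χ² = 0.1047 + 5.9535 + 9.7791 = 15.8373 ≈ 15.837
Degrees of freedom = 3 − 1 = 2; critical value at α = 0.01 is 9.21.
Since 15.837 > 9.21, we reject the null hypothesis — the data do not fit the 1:2:1 ratio.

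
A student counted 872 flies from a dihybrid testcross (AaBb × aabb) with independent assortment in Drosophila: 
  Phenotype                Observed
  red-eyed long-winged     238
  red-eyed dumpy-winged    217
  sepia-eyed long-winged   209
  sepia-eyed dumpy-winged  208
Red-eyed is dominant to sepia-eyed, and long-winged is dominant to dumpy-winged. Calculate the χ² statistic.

A dihybrid testcross with independent assortment gives a 1:1:1:1 ratio.
Under the 1:1:1:1 hypothesis (Σ ratio = 4, N = 872):
  red-eyed long-winged: 872 × 1/4 = 218
  red-eyed dumpy-winged: 872 × 1/4 = 218
  sepia-eyed long-winged: 872 × 1/4 = 218
  sepia-eyed dumpy-winged: 872 × 1/4 = 218
χ² = Σ (O − E)² / E
  red-eyed long-winged: (238 − 218)² / 218 = 1.8349
  red-eyed dumpy-winged: (217 − 218)² / 218 = 0.0046
  sepia-eyed long-winged: (209 − 218)² / 218 = 0.3716
  sepia-eyed dumpy-winged: (208 − 218)² / 218 = 0.4587
χ² = 1.8349 + 0.0046 + 0.3716 + 0.4587 = 2.6698 ≈ 2.670

2.670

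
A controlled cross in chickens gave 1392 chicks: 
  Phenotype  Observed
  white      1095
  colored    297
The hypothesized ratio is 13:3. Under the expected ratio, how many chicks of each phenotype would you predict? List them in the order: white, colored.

Under the 13:3 hypothesis (Σ ratio = 16, N = 1392):
  white: 1392 × 13/16 = 1131
  colored: 1392 × 3/16 = 261

1131, 261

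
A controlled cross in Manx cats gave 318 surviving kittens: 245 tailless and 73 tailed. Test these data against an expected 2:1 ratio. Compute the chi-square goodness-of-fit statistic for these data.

Total ratio parts = 3. Expected numbers out of 318:
  tailless: 318 × 2/3 = 212
  tailed: 318 × 1/3 = 106
χ² = Σ (O − E)² / E
  tailless: (245 − 212)² / 212 = 5.1368
  tailed: (73 − 106)² / 106 = 10.2736
χ² = 5.1368 + 10.2736 = 15.4104 ≈ 15.410

15.410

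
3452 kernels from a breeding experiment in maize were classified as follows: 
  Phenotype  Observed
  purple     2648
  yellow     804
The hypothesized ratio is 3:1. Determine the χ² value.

5.378

The 3:1 ratio has 4 parts, so with N = 3452 the expected counts are:
  purple: 3452 × 3/4 = 2589
  yellow: 3452 × 1/4 = 863
χ² = Σ (O − E)² / E
  purple: (2648 − 2589)² / 2589 = 1.3445
  yellow: (804 − 863)² / 863 = 4.0336
χ² = 1.3445 + 4.0336 = 5.3781 ≈ 5.378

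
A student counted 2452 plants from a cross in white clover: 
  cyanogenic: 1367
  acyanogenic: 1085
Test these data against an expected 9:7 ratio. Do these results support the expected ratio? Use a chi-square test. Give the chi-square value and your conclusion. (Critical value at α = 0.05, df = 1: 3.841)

0.249; consistent

Expected counts for N = 2452 under a 9:7 ratio (total parts = 16):
  cyanogenic: 2452 × 9/16 = 1379.25
  acyanogenic: 2452 × 7/16 = 1072.75
χ² = Σ (O − E)² / E
  cyanogenic: (1367 − 1379.25)² / 1379.25 = 0.1088
  acyanogenic: (1085 − 1072.75)² / 1072.75 = 0.1399
χ² = 0.1088 + 0.1399 = 0.2487 ≈ 0.249
Degrees of freedom = 2 − 1 = 1; critical value at α = 0.05 is 3.841.
Since 0.249 < 3.841, we fail to reject the null hypothesis — the data are consistent with the 9:7 ratio.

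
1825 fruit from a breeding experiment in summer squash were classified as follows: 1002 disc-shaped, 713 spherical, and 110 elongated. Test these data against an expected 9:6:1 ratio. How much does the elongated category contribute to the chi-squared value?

0.145

Under the 9:6:1 hypothesis (Σ ratio = 16, N = 1825):
  disc-shaped: 1825 × 9/16 = 1026.5625
  spherical: 1825 × 6/16 = 684.375
  elongated: 1825 × 1/16 = 114.0625
Contribution of elongated: (110 − 114.0625)² / 114.0625 = 0.1447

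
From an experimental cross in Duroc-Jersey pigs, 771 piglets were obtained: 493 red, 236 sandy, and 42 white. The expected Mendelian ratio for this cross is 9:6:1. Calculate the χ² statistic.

18.668

Under the 9:6:1 hypothesis (Σ ratio = 16, N = 771):
  red: 771 × 9/16 = 433.6875
  sandy: 771 × 6/16 = 289.125
  white: 771 × 1/16 = 48.1875
χ² = Σ (O − E)² / E
  red: (493 − 433.6875)² / 433.6875 = 8.1118
  sandy: (236 − 289.125)² / 289.125 = 9.7614
  white: (42 − 48.1875)² / 48.1875 = 0.7945
χ² = 8.1118 + 9.7614 + 0.7945 = 18.6677 ≈ 18.668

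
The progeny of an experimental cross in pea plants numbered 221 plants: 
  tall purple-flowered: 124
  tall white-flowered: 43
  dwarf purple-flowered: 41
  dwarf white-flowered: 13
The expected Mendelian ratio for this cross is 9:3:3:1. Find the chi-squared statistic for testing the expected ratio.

0.112

The 9:3:3:1 ratio has 16 parts, so with N = 221 the expected counts are:
  tall purple-flowered: 221 × 9/16 = 124.3125
  tall white-flowered: 221 × 3/16 = 41.4375
  dwarf purple-flowered: 221 × 3/16 = 41.4375
  dwarf white-flowered: 221 × 1/16 = 13.8125
χ² = Σ (O − E)² / E
  tall purple-flowered: (124 − 124.3125)² / 124.3125 = 0.0008
  tall white-flowered: (43 − 41.4375)² / 41.4375 = 0.0589
  dwarf purple-flowered: (41 − 41.4375)² / 41.4375 = 0.0046
  dwarf white-flowered: (13 − 13.8125)² / 13.8125 = 0.0478
χ² = 0.0008 + 0.0589 + 0.0046 + 0.0478 = 0.1121 ≈ 0.112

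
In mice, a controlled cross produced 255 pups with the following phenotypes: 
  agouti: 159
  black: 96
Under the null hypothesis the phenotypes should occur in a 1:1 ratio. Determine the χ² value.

Under the 1:1 hypothesis (Σ ratio = 2, N = 255):
  agouti: 255 × 1/2 = 127.5
  black: 255 × 1/2 = 127.5
χ² = Σ (O − E)² / E
  agouti: (159 − 127.5)² / 127.5 = 7.7824
  black: (96 − 127.5)² / 127.5 = 7.7824
χ² = 7.7824 + 7.7824 = 15.5648 ≈ 15.565

15.565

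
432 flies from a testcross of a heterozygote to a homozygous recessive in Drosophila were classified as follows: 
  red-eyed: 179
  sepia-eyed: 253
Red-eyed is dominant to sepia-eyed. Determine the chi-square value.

12.676

A testcross of a heterozygote (Aa × aa) gives a 1:1 phenotypic ratio.
The 1:1 ratio has 2 parts, so with N = 432 the expected counts are:
  red-eyed: 432 × 1/2 = 216
  sepia-eyed: 432 × 1/2 = 216
χ² = Σ (O − E)² / E
  red-eyed: (179 − 216)² / 216 = 6.3380
  sepia-eyed: (253 − 216)² / 216 = 6.3380
χ² = 6.3380 + 6.3380 = 12.676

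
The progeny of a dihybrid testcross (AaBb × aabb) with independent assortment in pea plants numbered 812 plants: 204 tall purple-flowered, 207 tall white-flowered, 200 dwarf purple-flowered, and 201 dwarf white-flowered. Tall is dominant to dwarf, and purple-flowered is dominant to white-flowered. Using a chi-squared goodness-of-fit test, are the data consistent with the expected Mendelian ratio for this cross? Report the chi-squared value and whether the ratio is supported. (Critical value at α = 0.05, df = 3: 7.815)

0.148; consistent

A dihybrid testcross with independent assortment gives a 1:1:1:1 ratio.
The 1:1:1:1 ratio has 4 parts, so with N = 812 the expected counts are:
  tall purple-flowered: 812 × 1/4 = 203
  tall white-flowered: 812 × 1/4 = 203
  dwarf purple-flowered: 812 × 1/4 = 203
  dwarf white-flowered: 812 × 1/4 = 203
χ² = Σ (O − E)² / E
  tall purple-flowered: (204 − 203)² / 203 = 0.0049
  tall white-flowered: (207 − 203)² / 203 = 0.0788
  dwarf purple-flowered: (200 − 203)² / 203 = 0.0443
  dwarf white-flowered: (201 − 203)² / 203 = 0.0197
χ² = 0.0049 + 0.0788 + 0.0443 + 0.0197 = 0.1477 ≈ 0.148
Degrees of freedom = 4 − 1 = 3; critical value at α = 0.05 is 7.815.
Since 0.148 < 7.815, we fail to reject the null hypothesis — the data are consistent with the 1:1:1:1 ratio.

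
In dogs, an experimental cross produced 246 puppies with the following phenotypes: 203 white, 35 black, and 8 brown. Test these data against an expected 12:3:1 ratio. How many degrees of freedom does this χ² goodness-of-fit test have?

2

A goodness-of-fit test with 3 phenotype classes has df = 3 − 1 = 2.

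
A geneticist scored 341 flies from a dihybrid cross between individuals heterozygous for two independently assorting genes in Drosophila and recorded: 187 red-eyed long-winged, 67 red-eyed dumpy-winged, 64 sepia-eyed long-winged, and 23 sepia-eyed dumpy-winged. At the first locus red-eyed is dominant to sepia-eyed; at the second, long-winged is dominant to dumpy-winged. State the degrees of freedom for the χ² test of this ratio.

A dihybrid F₂ with independent assortment and complete dominance at both loci gives a 9:3:3:1 phenotypic ratio.
A goodness-of-fit test with 4 phenotype classes has df = 4 − 1 = 3.

3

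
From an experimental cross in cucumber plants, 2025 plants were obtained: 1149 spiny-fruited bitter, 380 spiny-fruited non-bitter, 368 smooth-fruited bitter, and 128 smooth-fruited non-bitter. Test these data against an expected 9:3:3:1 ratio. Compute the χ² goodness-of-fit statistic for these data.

Expected counts for N = 2025 under a 9:3:3:1 ratio (total parts = 16):
  spiny-fruited bitter: 2025 × 9/16 = 1139.0625
  spiny-fruited non-bitter: 2025 × 3/16 = 379.6875
  smooth-fruited bitter: 2025 × 3/16 = 379.6875
  smooth-fruited non-bitter: 2025 × 1/16 = 126.5625
χ² = Σ (O − E)² / E
  spiny-fruited bitter: (1149 − 1139.0625)² / 1139.0625 = 0.0867
  spiny-fruited non-bitter: (380 − 379.6875)² / 379.6875 = 0.0003
  smooth-fruited bitter: (368 − 379.6875)² / 379.6875 = 0.3598
  smooth-fruited non-bitter: (128 − 126.5625)² / 126.5625 = 0.0163
χ² = 0.0867 + 0.0003 + 0.3598 + 0.0163 = 0.4631 ≈ 0.463

0.463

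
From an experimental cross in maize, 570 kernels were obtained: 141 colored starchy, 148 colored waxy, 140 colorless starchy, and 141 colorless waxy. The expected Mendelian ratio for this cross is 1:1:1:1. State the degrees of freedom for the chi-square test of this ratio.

3

A goodness-of-fit test with 4 phenotype classes has df = 4 − 1 = 3.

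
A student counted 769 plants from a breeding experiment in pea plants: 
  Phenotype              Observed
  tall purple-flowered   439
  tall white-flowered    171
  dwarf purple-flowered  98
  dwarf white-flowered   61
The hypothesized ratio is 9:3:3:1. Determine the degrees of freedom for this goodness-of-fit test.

3

A goodness-of-fit test with 4 phenotype classes has df = 4 − 1 = 3.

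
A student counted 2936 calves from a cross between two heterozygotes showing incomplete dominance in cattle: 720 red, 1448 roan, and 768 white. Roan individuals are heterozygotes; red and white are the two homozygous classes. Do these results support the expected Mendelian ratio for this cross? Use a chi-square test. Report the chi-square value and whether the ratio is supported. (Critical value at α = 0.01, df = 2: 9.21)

With incomplete dominance, a heterozygote × heterozygote cross gives a 1:2:1 phenotypic ratio.
Under the 1:2:1 hypothesis (Σ ratio = 4, N = 2936):
  red: 2936 × 1/4 = 734
  roan: 2936 × 2/4 = 1468
  white: 2936 × 1/4 = 734
χ² = Σ (O − E)² / E
  red: (720 − 734)² / 734 = 0.2670
  roan: (1448 − 1468)² / 1468 = 0.2725
  white: (768 − 734)² / 734 = 1.5749
χ² = 0.2670 + 0.2725 + 1.5749 = 2.1144 ≈ 2.114
Degrees of freedom = 3 − 1 = 2; critical value at α = 0.01 is 9.21.
Since 2.114 < 9.21, we fail to reject the null hypothesis — the data are consistent with the 1:2:1 ratio.

2.114; consistent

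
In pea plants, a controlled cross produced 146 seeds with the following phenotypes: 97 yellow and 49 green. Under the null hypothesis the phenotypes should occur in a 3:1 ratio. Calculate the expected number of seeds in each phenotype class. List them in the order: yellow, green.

109.5, 36.5

The 3:1 ratio has 4 parts, so with N = 146 the expected counts are:
  yellow: 146 × 3/4 = 109.5
  green: 146 × 1/4 = 36.5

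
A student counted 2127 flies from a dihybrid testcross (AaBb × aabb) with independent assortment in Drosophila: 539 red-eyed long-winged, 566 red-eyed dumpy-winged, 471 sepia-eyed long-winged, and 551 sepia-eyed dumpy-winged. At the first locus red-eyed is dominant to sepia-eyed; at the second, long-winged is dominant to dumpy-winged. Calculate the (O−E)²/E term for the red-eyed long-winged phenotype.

0.099

A dihybrid testcross with independent assortment gives a 1:1:1:1 ratio.
Total ratio parts = 4. Expected numbers out of 2127:
  red-eyed long-winged: 2127 × 1/4 = 531.75
  red-eyed dumpy-winged: 2127 × 1/4 = 531.75
  sepia-eyed long-winged: 2127 × 1/4 = 531.75
  sepia-eyed dumpy-winged: 2127 × 1/4 = 531.75
Contribution of red-eyed long-winged: (539 − 531.75)² / 531.75 = 0.0988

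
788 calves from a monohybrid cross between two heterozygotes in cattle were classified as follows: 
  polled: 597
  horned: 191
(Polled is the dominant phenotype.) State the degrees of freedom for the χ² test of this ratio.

For a monohybrid cross between heterozygotes with complete dominance, the expected phenotypic ratio is 3:1.
A goodness-of-fit test with 2 phenotype classes has df = 2 − 1 = 1.

1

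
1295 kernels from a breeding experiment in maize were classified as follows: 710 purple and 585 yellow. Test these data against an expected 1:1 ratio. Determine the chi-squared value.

Under the 1:1 hypothesis (Σ ratio = 2, N = 1295):
  purple: 1295 × 1/2 = 647.5
  yellow: 1295 × 1/2 = 647.5
χ² = Σ (O − E)² / E
  purple: (710 − 647.5)² / 647.5 = 6.0328
  yellow: (585 − 647.5)² / 647.5 = 6.0328
χ² = 6.0328 + 6.0328 = 12.0656 ≈ 12.066

12.066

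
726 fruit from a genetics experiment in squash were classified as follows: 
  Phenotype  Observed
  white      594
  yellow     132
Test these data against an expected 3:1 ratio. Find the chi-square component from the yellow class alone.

The 3:1 ratio has 4 parts, so with N = 726 the expected counts are:
  white: 726 × 3/4 = 544.5
  yellow: 726 × 1/4 = 181.5
Contribution of yellow: (132 − 181.5)² / 181.5 = 13.5000

13.500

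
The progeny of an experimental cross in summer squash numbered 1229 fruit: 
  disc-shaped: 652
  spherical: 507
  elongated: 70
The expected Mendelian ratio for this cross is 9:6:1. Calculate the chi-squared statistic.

Total ratio parts = 16. Expected numbers out of 1229:
  disc-shaped: 1229 × 9/16 = 691.3125
  spherical: 1229 × 6/16 = 460.875
  elongated: 1229 × 1/16 = 76.8125
χ² = Σ (O − E)² / E
  disc-shaped: (652 − 691.3125)² / 691.3125 = 2.2356
  spherical: (507 − 460.875)² / 460.875 = 4.6163
  elongated: (70 − 76.8125)² / 76.8125 = 0.6042
χ² = 2.2356 + 4.6163 + 0.6042 = 7.4561 ≈ 7.456

7.456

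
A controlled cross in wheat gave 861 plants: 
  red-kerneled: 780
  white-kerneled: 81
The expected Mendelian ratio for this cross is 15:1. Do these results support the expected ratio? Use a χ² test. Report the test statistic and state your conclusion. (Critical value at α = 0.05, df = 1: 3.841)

Expected counts for N = 861 under a 15:1 ratio (total parts = 16):
  red-kerneled: 861 × 15/16 = 807.1875
  white-kerneled: 861 × 1/16 = 53.8125
χ² = Σ (O − E)² / E
  red-kerneled: (780 − 807.1875)² / 807.1875 = 0.9157
  white-kerneled: (81 − 53.8125)² / 53.8125 = 13.7358
χ² = 0.9157 + 13.7358 = 14.6515 ≈ 14.652
Degrees of freedom = 2 − 1 = 1; critical value at α = 0.05 is 3.841.
Since 14.652 > 3.841, we reject the null hypothesis — the data do not fit the 15:1 ratio.

14.652; not consistent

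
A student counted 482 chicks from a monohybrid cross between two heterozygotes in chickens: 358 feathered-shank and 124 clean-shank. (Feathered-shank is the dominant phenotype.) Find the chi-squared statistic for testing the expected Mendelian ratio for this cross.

For a monohybrid cross between heterozygotes with complete dominance, the expected phenotypic ratio is 3:1.
Expected counts for N = 482 under a 3:1 ratio (total parts = 4):
  feathered-shank: 482 × 3/4 = 361.5
  clean-shank: 482 × 1/4 = 120.5
χ² = Σ (O − E)² / E
  feathered-shank: (358 − 361.5)² / 361.5 = 0.0339
  clean-shank: (124 − 120.5)² / 120.5 = 0.1017
χ² = 0.0339 + 0.1017 = 0.1356 ≈ 0.136

0.136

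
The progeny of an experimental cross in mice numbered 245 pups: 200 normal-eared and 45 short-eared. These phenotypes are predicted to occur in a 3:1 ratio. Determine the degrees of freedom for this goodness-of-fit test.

A goodness-of-fit test with 2 phenotype classes has df = 2 − 1 = 1.

1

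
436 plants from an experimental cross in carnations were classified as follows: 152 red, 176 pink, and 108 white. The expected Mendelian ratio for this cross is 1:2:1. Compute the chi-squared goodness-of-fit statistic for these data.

Expected counts for N = 436 under a 1:2:1 ratio (total parts = 4):
  red: 436 × 1/4 = 109
  pink: 436 × 2/4 = 218
  white: 436 × 1/4 = 109
χ² = Σ (O − E)² / E
  red: (152 − 109)² / 109 = 16.9633
  pink: (176 − 218)² / 218 = 8.0917
  white: (108 − 109)² / 109 = 0.0092
χ² = 16.9633 + 8.0917 + 0.0092 = 25.0642 ≈ 25.064

25.064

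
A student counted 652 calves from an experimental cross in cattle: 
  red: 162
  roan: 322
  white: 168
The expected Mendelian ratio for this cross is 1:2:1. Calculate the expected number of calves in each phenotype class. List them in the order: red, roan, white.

Expected counts for N = 652 under a 1:2:1 ratio (total parts = 4):
  red: 652 × 1/4 = 163
  roan: 652 × 2/4 = 326
  white: 652 × 1/4 = 163

163, 326, 163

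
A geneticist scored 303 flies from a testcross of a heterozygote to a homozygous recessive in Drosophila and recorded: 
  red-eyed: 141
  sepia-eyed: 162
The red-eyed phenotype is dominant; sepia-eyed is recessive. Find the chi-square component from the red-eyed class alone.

0.728

A testcross of a heterozygote (Aa × aa) gives a 1:1 phenotypic ratio.
Total ratio parts = 2. Expected numbers out of 303:
  red-eyed: 303 × 1/2 = 151.5
  sepia-eyed: 303 × 1/2 = 151.5
Contribution of red-eyed: (141 − 151.5)² / 151.5 = 0.7277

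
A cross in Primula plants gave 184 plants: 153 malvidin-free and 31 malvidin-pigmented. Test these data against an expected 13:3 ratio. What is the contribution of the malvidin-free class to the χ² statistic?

0.082

Under the 13:3 hypothesis (Σ ratio = 16, N = 184):
  malvidin-free: 184 × 13/16 = 149.5
  malvidin-pigmented: 184 × 3/16 = 34.5
Contribution of malvidin-free: (153 − 149.5)² / 149.5 = 0.0819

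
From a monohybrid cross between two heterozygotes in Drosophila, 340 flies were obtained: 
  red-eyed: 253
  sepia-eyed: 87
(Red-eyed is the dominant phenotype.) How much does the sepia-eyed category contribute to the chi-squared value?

0.047

For a monohybrid cross between heterozygotes with complete dominance, the expected phenotypic ratio is 3:1.
Under the 3:1 hypothesis (Σ ratio = 4, N = 340):
  red-eyed: 340 × 3/4 = 255
  sepia-eyed: 340 × 1/4 = 85
Contribution of sepia-eyed: (87 − 85)² / 85 = 0.0471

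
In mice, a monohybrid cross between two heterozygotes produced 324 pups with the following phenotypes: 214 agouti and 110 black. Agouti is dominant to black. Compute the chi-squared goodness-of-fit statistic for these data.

For a monohybrid cross between heterozygotes with complete dominance, the expected phenotypic ratio is 3:1.
Expected counts for N = 324 under a 3:1 ratio (total parts = 4):
  agouti: 324 × 3/4 = 243
  black: 324 × 1/4 = 81
χ² = Σ (O − E)² / E
  agouti: (214 − 243)² / 243 = 3.4609
  black: (110 − 81)² / 81 = 10.3827
χ² = 3.4609 + 10.3827 = 13.8436 ≈ 13.844

13.844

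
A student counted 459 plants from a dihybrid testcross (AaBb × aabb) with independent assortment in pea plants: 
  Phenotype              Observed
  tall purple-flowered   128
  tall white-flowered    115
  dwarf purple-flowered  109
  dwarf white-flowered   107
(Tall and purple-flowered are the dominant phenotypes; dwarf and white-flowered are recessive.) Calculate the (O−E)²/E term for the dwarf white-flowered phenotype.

A dihybrid testcross with independent assortment gives a 1:1:1:1 ratio.
Under the 1:1:1:1 hypothesis (Σ ratio = 4, N = 459):
  tall purple-flowered: 459 × 1/4 = 114.75
  tall white-flowered: 459 × 1/4 = 114.75
  dwarf purple-flowered: 459 × 1/4 = 114.75
  dwarf white-flowered: 459 × 1/4 = 114.75
Contribution of dwarf white-flowered: (107 − 114.75)² / 114.75 = 0.5234

0.523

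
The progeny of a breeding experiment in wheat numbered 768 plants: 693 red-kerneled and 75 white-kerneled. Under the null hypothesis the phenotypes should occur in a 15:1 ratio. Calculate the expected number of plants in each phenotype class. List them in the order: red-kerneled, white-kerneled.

Expected counts for N = 768 under a 15:1 ratio (total parts = 16):
  red-kerneled: 768 × 15/16 = 720
  white-kerneled: 768 × 1/16 = 48

720, 48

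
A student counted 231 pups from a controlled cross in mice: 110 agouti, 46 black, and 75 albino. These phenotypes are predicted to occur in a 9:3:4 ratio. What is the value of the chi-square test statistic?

8.379

Under the 9:3:4 hypothesis (Σ ratio = 16, N = 231):
  agouti: 231 × 9/16 = 129.9375
  black: 231 × 3/16 = 43.3125
  albino: 231 × 4/16 = 57.75
χ² = Σ (O − E)² / E
  agouti: (110 − 129.9375)² / 129.9375 = 3.0592
  black: (46 − 43.3125)² / 43.3125 = 0.1668
  albino: (75 − 57.75)² / 57.75 = 5.1526
χ² = 3.0592 + 0.1668 + 5.1526 = 8.3786 ≈ 8.379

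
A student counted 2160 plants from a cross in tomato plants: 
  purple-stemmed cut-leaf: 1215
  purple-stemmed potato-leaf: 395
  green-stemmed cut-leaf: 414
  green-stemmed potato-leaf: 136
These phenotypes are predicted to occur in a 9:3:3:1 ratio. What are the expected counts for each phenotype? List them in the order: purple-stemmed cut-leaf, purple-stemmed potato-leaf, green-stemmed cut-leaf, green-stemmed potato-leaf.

1215, 405, 405, 135

Total ratio parts = 16. Expected numbers out of 2160:
  purple-stemmed cut-leaf: 2160 × 9/16 = 1215
  purple-stemmed potato-leaf: 2160 × 3/16 = 405
  green-stemmed cut-leaf: 2160 × 3/16 = 405
  green-stemmed potato-leaf: 2160 × 1/16 = 135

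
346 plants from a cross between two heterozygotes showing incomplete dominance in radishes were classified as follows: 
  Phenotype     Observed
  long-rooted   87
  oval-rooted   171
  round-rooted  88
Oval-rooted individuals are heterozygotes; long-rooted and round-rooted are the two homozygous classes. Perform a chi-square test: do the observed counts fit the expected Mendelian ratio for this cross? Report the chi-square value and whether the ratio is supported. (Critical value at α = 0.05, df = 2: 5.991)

0.052; consistent

With incomplete dominance, a heterozygote × heterozygote cross gives a 1:2:1 phenotypic ratio.
Expected counts for N = 346 under a 1:2:1 ratio (total parts = 4):
  long-rooted: 346 × 1/4 = 86.5
  oval-rooted: 346 × 2/4 = 173
  round-rooted: 346 × 1/4 = 86.5
χ² = Σ (O − E)² / E
  long-rooted: (87 − 86.5)² / 86.5 = 0.0029
  oval-rooted: (171 − 173)² / 173 = 0.0231
  round-rooted: (88 − 86.5)² / 86.5 = 0.0260
χ² = 0.0029 + 0.0231 + 0.0260 = 0.052
Degrees of freedom = 3 − 1 = 2; critical value at α = 0.05 is 5.991.
Since 0.052 < 5.991, we fail to reject the null hypothesis — the data are consistent with the 1:2:1 ratio.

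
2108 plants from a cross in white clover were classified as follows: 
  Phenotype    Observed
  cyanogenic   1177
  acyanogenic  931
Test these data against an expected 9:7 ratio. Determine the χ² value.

0.148

Expected counts for N = 2108 under a 9:7 ratio (total parts = 16):
  cyanogenic: 2108 × 9/16 = 1185.75
  acyanogenic: 2108 × 7/16 = 922.25
χ² = Σ (O − E)² / E
  cyanogenic: (1177 − 1185.75)² / 1185.75 = 0.0646
  acyanogenic: (931 − 922.25)² / 922.25 = 0.0830
χ² = 0.0646 + 0.0830 = 0.1476 ≈ 0.148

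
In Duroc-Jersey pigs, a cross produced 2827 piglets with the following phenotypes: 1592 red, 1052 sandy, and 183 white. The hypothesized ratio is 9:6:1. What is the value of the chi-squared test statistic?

0.290

Total ratio parts = 16. Expected numbers out of 2827:
  red: 2827 × 9/16 = 1590.1875
  sandy: 2827 × 6/16 = 1060.125
  white: 2827 × 1/16 = 176.6875
χ² = Σ (O − E)² / E
  red: (1592 − 1590.1875)² / 1590.1875 = 0.0021
  sandy: (1052 − 1060.125)² / 1060.125 = 0.0623
  white: (183 − 176.6875)² / 176.6875 = 0.2255
χ² = 0.0021 + 0.0623 + 0.2255 = 0.2899 ≈ 0.290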